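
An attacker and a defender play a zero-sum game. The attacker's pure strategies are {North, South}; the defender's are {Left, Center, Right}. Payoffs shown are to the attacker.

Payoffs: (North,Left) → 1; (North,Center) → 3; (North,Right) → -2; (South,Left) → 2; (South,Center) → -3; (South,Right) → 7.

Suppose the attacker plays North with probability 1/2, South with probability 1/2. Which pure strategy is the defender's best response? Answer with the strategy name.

Center

If the defender plays Left, the attacker's expected payoff is (1/2)·1 + (1/2)·2 = 3/2.
If the defender plays Center, the attacker's expected payoff is (1/2)·3 + (1/2)·(-3) = 0.
If the defender plays Right, the attacker's expected payoff is (1/2)·(-2) + (1/2)·7 = 5/2.
The defender minimizes the attacker's payoff; the smallest is 0, so the best response is Center.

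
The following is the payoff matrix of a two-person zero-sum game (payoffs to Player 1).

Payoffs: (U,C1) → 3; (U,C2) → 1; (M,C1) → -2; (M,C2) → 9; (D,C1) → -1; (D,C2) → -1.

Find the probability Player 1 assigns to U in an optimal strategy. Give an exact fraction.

Row minima: U → 1, M → -2, D → -1; maximin = 1.
Column maxima: C1 → 3, C2 → 9; minimax = 3.
1 ≠ 3, so there is no saddle point; optimal play is mixed.
D is strictly dominated by U, so Player 1 never plays it.
On the remaining 2×2 (U, M vs C1, C2):
Let Player 1 play U with probability p. Expected payoff against C1: 3p + (-2)(1−p) = 5p − 2; against C2: 1p + 9(1−p) = −8p + 9.
Setting these equal: 5p − 2 = −8p + 9 ⇒ 13p = 11 ⇒ p = 11/13, and the value is (5)·(11/13) − 2 = 29/13.
For Player 2: with q = P(C1), equating U's and M's payoffs gives 2q + 1 = −11q + 9 ⇒ q = 8/13.

11/13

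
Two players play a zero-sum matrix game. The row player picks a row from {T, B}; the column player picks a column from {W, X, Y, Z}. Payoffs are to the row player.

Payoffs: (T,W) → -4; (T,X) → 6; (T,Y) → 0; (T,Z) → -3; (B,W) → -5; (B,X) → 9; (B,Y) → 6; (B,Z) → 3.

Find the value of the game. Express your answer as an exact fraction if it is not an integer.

Row minima: T → -4, B → -5; maximin = -4.
Column maxima: W → -4, X → 9, Y → 6, Z → 3; minimax = -4.
Since maximin = minimax = -4, there is a saddle point and the value is -4.

-4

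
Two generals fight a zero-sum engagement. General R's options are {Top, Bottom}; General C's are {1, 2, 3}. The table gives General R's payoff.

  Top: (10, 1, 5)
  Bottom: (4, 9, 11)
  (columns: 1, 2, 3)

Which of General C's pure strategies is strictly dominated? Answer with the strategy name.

3

2 holds General R's payoff strictly below 3 in every row: 1 < 5, 9 < 11.
So 3 is strictly dominated for General C.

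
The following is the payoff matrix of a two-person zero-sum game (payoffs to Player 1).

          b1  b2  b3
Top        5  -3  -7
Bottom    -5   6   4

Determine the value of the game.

Row minima: Top → -7, Bottom → -5; maximin = -5.
Column maxima: b1 → 5, b2 → 6, b3 → 4; minimax = 4.
-5 ≠ 4, so there is no saddle point; optimal play is mixed.
b2 is strictly dominated by b3 (it gives Player 1 strictly more in every row), so Player 2 never plays it.
On the remaining 2×2 (Top, Bottom vs b1, b3):
Let Player 1 play Top with probability p. Expected payoff against b1: 5p + (-5)(1−p) = 10p − 5; against b3: (-7)p + 4(1−p) = −11p + 4.
Setting these equal: 10p − 5 = −11p + 4 ⇒ 21p = 9 ⇒ p = 3/7, and the value is (10)·(3/7) − 5 = -5/7.
For Player 2: with q = P(b1), equating Top's and Bottom's payoffs gives 12q − 7 = −9q + 4 ⇒ q = 11/21.

-5/7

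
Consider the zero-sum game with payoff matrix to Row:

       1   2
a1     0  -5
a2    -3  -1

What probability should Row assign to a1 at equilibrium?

Row minima: a1 → -5, a2 → -3; maximin = -3.
Column maxima: 1 → 0, 2 → -1; minimax = -1.
-3 ≠ -1, so there is no saddle point; optimal play is mixed.
Let Row play a1 with probability p. Expected payoff against 1: 0p + (-3)(1−p) = 3p − 3; against 2: (-5)p + (-1)(1−p) = −4p − 1.
Setting these equal: 3p − 3 = −4p − 1 ⇒ 7p = 2 ⇒ p = 2/7, and the value is (3)·(2/7) − 3 = -15/7.
For Column: with q = P(1), equating a1's and a2's payoffs gives 5q − 5 = −2q − 1 ⇒ q = 4/7.

2/7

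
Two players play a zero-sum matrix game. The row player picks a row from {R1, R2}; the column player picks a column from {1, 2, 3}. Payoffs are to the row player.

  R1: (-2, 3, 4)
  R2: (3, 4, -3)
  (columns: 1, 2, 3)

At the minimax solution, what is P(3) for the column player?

5/12

Row minima: R1 → -2, R2 → -3; maximin = -2.
Column maxima: 1 → 3, 2 → 4, 3 → 4; minimax = 3.
-2 ≠ 3, so there is no saddle point; optimal play is mixed.
2 is strictly dominated by 1 (it gives the row player strictly more in every row), so the column player never plays it.
On the remaining 2×2 (R1, R2 vs 1, 3):
Let the row player play R1 with probability p. Expected payoff against 1: (-2)p + 3(1−p) = −5p + 3; against 3: 4p + (-3)(1−p) = 7p − 3.
Setting these equal: −5p + 3 = 7p − 3 ⇒ −12p = -6 ⇒ p = 1/2, and the value is (-5)·(1/2) + 3 = 1/2.
For the column player: with q = P(1), equating R1's and R2's payoffs gives −6q + 4 = 6q − 3 ⇒ q = 7/12.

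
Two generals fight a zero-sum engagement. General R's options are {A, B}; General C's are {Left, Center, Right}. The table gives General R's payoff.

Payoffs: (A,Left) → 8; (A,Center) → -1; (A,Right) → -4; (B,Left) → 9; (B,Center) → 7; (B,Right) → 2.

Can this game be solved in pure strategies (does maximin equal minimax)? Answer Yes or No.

Yes

Row minima: A → -4, B → 2; maximin = 2.
Column maxima: Left → 9, Center → 7, Right → 2; minimax = 2.
maximin = minimax = 2, so a saddle point exists.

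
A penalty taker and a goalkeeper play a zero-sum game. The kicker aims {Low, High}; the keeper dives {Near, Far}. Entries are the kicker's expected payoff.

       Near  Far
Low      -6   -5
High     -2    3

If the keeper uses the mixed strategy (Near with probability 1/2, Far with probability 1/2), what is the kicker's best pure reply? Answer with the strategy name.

Expected payoff of Low: (1/2)·(-6) + (1/2)·(-5) = -11/2.
Expected payoff of High: (1/2)·(-2) + (1/2)·3 = 1/2.
The largest is 1/2, so the kicker's best response is High.

High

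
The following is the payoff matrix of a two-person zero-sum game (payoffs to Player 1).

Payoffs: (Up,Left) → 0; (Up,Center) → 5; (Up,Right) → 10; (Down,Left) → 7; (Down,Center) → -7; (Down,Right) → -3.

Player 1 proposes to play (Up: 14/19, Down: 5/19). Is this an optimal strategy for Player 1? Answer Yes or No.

Yes

Against Left this mix gives (14/19)·0 + (5/19)·7 = 35/19.
Against Center this mix gives (14/19)·5 + (5/19)·(-7) = 35/19.
Against Right this mix gives (14/19)·10 + (5/19)·(-3) = 125/19.
All of Player 2's active replies (Left, Center) yield 35/19, and no column does worse for Player 1. The mix makes Player 2 indifferent and guarantees 35/19, so it is optimal.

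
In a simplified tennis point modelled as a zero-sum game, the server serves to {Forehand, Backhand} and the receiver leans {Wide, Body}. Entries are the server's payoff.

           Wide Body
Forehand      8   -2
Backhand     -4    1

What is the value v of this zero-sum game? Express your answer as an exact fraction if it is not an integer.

Row minima: Forehand → -2, Backhand → -4; maximin = -2.
Column maxima: Wide → 8, Body → 1; minimax = 1.
-2 ≠ 1, so there is no saddle point; optimal play is mixed.
Let the server play Forehand with probability p. Expected payoff against Wide: 8p + (-4)(1−p) = 12p − 4; against Body: (-2)p + 1(1−p) = −3p + 1.
Setting these equal: 12p − 4 = −3p + 1 ⇒ 15p = 5 ⇒ p = 1/3, and the value is (12)·(1/3) − 4 = 0.
For the receiver: with q = P(Wide), equating Forehand's and Backhand's payoffs gives 10q − 2 = −5q + 1 ⇒ q = 1/5.

0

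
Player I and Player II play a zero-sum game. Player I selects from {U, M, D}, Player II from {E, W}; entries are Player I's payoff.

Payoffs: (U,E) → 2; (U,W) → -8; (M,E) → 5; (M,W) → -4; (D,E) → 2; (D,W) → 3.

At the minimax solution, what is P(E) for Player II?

Row minima: U → -8, M → -4, D → 2; maximin = 2.
Column maxima: E → 5, W → 3; minimax = 3.
2 ≠ 3, so there is no saddle point; optimal play is mixed.
U is strictly dominated by M, so Player I never plays it.
On the remaining 2×2 (M, D vs E, W):
Let Player I play M with probability p. Expected payoff against E: 5p + 2(1−p) = 3p + 2; against W: (-4)p + 3(1−p) = −7p + 3.
Setting these equal: 3p + 2 = −7p + 3 ⇒ 10p = 1 ⇒ p = 1/10, and the value is (3)·(1/10) + 2 = 23/10.
For Player II: with q = P(E), equating M's and D's payoffs gives 9q − 4 = −q + 3 ⇒ q = 7/10.

7/10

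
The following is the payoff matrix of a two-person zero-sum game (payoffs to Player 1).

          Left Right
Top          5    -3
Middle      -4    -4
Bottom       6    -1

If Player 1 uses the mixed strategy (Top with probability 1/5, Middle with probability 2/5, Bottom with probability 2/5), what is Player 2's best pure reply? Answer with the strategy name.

Right

If Player 2 plays Left, Player 1's expected payoff is (1/5)·5 + (2/5)·(-4) + (2/5)·6 = 9/5.
If Player 2 plays Right, Player 1's expected payoff is (1/5)·(-3) + (2/5)·(-4) + (2/5)·(-1) = -13/5.
Player 2 minimizes Player 1's payoff; the smallest is -13/5, so the best response is Right.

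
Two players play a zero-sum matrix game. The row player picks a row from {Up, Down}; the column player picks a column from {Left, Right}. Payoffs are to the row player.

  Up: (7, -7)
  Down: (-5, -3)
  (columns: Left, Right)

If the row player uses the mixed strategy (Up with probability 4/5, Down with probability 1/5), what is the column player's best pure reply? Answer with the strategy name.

Right

If the column player plays Left, the row player's expected payoff is (4/5)·7 + (1/5)·(-5) = 23/5.
If the column player plays Right, the row player's expected payoff is (4/5)·(-7) + (1/5)·(-3) = -31/5.
The column player minimizes the row player's payoff; the smallest is -31/5, so the best response is Right.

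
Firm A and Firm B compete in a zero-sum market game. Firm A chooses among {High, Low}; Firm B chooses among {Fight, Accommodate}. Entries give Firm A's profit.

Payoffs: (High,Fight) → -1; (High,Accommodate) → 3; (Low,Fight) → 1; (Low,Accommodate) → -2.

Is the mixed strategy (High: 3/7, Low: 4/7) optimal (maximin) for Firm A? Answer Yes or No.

Yes

Against Fight this mix gives (3/7)·(-1) + (4/7)·1 = 1/7.
Against Accommodate this mix gives (3/7)·3 + (4/7)·(-2) = 1/7.
All of Firm B's active replies (Fight, Accommodate) yield 1/7, and no column does worse for Firm A. The mix makes Firm B indifferent and guarantees 1/7, so it is optimal.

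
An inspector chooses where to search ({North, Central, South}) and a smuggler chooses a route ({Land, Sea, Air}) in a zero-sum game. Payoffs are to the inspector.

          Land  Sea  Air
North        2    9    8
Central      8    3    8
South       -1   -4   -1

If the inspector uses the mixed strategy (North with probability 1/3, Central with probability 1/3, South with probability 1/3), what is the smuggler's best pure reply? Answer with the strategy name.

Sea

If the smuggler plays Land, the inspector's expected payoff is (1/3)·2 + (1/3)·8 + (1/3)·(-1) = 3.
If the smuggler plays Sea, the inspector's expected payoff is (1/3)·9 + (1/3)·3 + (1/3)·(-4) = 8/3.
If the smuggler plays Air, the inspector's expected payoff is (1/3)·8 + (1/3)·8 + (1/3)·(-1) = 5.
The smuggler minimizes the inspector's payoff; the smallest is 8/3, so the best response is Sea.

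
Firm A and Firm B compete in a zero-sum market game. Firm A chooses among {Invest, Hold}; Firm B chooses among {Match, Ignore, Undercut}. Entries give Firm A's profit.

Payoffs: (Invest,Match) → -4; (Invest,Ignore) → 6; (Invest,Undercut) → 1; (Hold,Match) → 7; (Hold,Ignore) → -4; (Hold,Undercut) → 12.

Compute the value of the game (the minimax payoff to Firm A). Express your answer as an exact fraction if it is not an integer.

26/21

Row minima: Invest → -4, Hold → -4; maximin = -4.
Column maxima: Match → 7, Ignore → 6, Undercut → 12; minimax = 6.
-4 ≠ 6, so there is no saddle point; optimal play is mixed.
Undercut is strictly dominated by Match (it gives Firm A strictly more in every row), so Firm B never plays it.
On the remaining 2×2 (Invest, Hold vs Match, Ignore):
Let Firm A play Invest with probability p. Expected payoff against Match: (-4)p + 7(1−p) = −11p + 7; against Ignore: 6p + (-4)(1−p) = 10p − 4.
Setting these equal: −11p + 7 = 10p − 4 ⇒ −21p = -11 ⇒ p = 11/21, and the value is (-11)·(11/21) + 7 = 26/21.
For Firm B: with q = P(Match), equating Invest's and Hold's payoffs gives −10q + 6 = 11q − 4 ⇒ q = 10/21.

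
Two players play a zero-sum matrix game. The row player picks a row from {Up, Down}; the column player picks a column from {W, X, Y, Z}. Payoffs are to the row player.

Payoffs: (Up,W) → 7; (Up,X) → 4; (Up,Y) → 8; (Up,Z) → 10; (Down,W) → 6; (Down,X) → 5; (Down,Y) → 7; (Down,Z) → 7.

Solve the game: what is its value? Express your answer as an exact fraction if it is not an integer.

5

Row minima: Up → 4, Down → 5; maximin = 5.
Column maxima: W → 7, X → 5, Y → 8, Z → 10; minimax = 5.
Since maximin = minimax = 5, there is a saddle point and the value is 5.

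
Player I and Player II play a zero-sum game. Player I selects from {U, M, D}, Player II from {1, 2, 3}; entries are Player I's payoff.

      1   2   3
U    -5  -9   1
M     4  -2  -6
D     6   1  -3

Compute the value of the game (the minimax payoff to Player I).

Row minima: U → -9, M → -6, D → -3; maximin = -3.
Column maxima: 1 → 6, 2 → 1, 3 → 1; minimax = 1.
-3 ≠ 1, so there is no saddle point; optimal play is mixed.
M is strictly dominated by D, so Player I never plays it.
1 is strictly dominated by 2 (it gives Player I strictly more in every row), so Player II never plays it.
On the remaining 2×2 (U, D vs 2, 3):
Let Player I play U with probability p. Expected payoff against 2: (-9)p + 1(1−p) = −10p + 1; against 3: 1p + (-3)(1−p) = 4p − 3.
Setting these equal: −10p + 1 = 4p − 3 ⇒ −14p = -4 ⇒ p = 2/7, and the value is (-10)·(2/7) + 1 = -13/7.
For Player II: with q = P(2), equating U's and D's payoffs gives −10q + 1 = 4q − 3 ⇒ q = 2/7.

-13/7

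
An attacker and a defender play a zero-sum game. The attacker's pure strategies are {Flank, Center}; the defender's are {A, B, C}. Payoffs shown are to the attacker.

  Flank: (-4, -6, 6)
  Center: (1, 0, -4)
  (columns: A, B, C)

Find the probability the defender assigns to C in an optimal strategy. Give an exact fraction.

Row minima: Flank → -6, Center → -4; maximin = -4.
Column maxima: A → 1, B → 0, C → 6; minimax = 0.
-4 ≠ 0, so there is no saddle point; optimal play is mixed.
A is strictly dominated by B (it gives the attacker strictly more in every row), so the defender never plays it.
On the remaining 2×2 (Flank, Center vs B, C):
Let the attacker play Flank with probability p. Expected payoff against B: (-6)p + 0(1−p) = −6p; against C: 6p + (-4)(1−p) = 10p − 4.
Setting these equal: −6p = 10p − 4 ⇒ −16p = -4 ⇒ p = 1/4, and the value is (-6)·(1/4) = -3/2.
For the defender: with q = P(B), equating Flank's and Center's payoffs gives −12q + 6 = 4q − 4 ⇒ q = 5/8.

3/8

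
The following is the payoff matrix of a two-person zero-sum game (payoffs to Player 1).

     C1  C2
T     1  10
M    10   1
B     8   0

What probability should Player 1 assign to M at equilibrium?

1/2

Row minima: T → 1, M → 1, B → 0; maximin = 1.
Column maxima: C1 → 10, C2 → 10; minimax = 10.
1 ≠ 10, so there is no saddle point; optimal play is mixed.
B is strictly dominated by M, so Player 1 never plays it.
On the remaining 2×2 (T, M vs C1, C2):
Let Player 1 play T with probability p. Expected payoff against C1: 1p + 10(1−p) = −9p + 10; against C2: 10p + 1(1−p) = 9p + 1.
Setting these equal: −9p + 10 = 9p + 1 ⇒ −18p = -9 ⇒ p = 1/2, and the value is (-9)·(1/2) + 10 = 11/2.
For Player 2: with q = P(C1), equating T's and M's payoffs gives −9q + 10 = 9q + 1 ⇒ q = 1/2.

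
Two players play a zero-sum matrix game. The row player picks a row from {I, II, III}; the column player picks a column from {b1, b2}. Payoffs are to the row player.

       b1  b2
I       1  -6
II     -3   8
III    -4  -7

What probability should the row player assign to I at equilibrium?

Row minima: I → -6, II → -3, III → -7; maximin = -3.
Column maxima: b1 → 1, b2 → 8; minimax = 1.
-3 ≠ 1, so there is no saddle point; optimal play is mixed.
III is strictly dominated by I, so the row player never plays it.
On the remaining 2×2 (I, II vs b1, b2):
Let the row player play I with probability p. Expected payoff against b1: 1p + (-3)(1−p) = 4p − 3; against b2: (-6)p + 8(1−p) = −14p + 8.
Setting these equal: 4p − 3 = −14p + 8 ⇒ 18p = 11 ⇒ p = 11/18, and the value is (4)·(11/18) − 3 = -5/9.
For the column player: with q = P(b1), equating I's and II's payoffs gives 7q − 6 = −11q + 8 ⇒ q = 7/9.

11/18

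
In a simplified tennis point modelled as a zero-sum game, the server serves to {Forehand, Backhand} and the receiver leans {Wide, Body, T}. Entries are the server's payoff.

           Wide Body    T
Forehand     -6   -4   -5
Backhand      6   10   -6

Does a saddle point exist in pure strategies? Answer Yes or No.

No

Row minima: Forehand → -6, Backhand → -6; maximin = -6.
Column maxima: Wide → 6, Body → 10, T → -5; minimax = -5.
-6 ≠ -5, so no pure-strategy equilibrium exists.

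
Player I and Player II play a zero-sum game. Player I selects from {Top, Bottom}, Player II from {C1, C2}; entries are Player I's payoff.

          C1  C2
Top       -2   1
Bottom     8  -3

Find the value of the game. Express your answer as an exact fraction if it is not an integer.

Row minima: Top → -2, Bottom → -3; maximin = -2.
Column maxima: C1 → 8, C2 → 1; minimax = 1.
-2 ≠ 1, so there is no saddle point; optimal play is mixed.
Let Player I play Top with probability p. Expected payoff against C1: (-2)p + 8(1−p) = −10p + 8; against C2: 1p + (-3)(1−p) = 4p − 3.
Setting these equal: −10p + 8 = 4p − 3 ⇒ −14p = -11 ⇒ p = 11/14, and the value is (-10)·(11/14) + 8 = 1/7.
For Player II: with q = P(C1), equating Top's and Bottom's payoffs gives −3q + 1 = 11q − 3 ⇒ q = 2/7.

1/7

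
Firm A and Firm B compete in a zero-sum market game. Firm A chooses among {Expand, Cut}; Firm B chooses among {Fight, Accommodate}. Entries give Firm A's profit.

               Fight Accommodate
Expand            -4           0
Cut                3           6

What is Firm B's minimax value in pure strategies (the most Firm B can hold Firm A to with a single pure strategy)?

Column maxima: Fight → 3, Accommodate → 6.
The smallest of these is 3.

3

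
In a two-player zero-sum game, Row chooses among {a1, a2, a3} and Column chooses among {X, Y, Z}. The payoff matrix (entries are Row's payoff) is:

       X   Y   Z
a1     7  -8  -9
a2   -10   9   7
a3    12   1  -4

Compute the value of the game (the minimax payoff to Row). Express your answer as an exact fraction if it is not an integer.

Row minima: a1 → -9, a2 → -10, a3 → -4; maximin = -4.
Column maxima: X → 12, Y → 9, Z → 7; minimax = 7.
-4 ≠ 7, so there is no saddle point; optimal play is mixed.
a1 is strictly dominated by a3, so Row never plays it.
Y is strictly dominated by Z (it gives Row strictly more in every row), so Column never plays it.
On the remaining 2×2 (a2, a3 vs X, Z):
Let Row play a2 with probability p. Expected payoff against X: (-10)p + 12(1−p) = −22p + 12; against Z: 7p + (-4)(1−p) = 11p − 4.
Setting these equal: −22p + 12 = 11p − 4 ⇒ −33p = -16 ⇒ p = 16/33, and the value is (-22)·(16/33) + 12 = 4/3.
For Column: with q = P(X), equating a2's and a3's payoffs gives −17q + 7 = 16q − 4 ⇒ q = 1/3.

4/3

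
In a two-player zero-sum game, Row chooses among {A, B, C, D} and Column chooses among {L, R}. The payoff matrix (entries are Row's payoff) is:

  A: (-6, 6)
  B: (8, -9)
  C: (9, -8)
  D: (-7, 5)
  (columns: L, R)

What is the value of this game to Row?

Row minima: A → -6, B → -9, C → -8, D → -7; maximin = -6.
Column maxima: L → 9, R → 6; minimax = 6.
-6 ≠ 6, so there is no saddle point; optimal play is mixed.
B is strictly dominated by C, so Row never plays it.
D is strictly dominated by A, so Row never plays it.
On the remaining 2×2 (A, C vs L, R):
Let Row play A with probability p. Expected payoff against L: (-6)p + 9(1−p) = −15p + 9; against R: 6p + (-8)(1−p) = 14p − 8.
Setting these equal: −15p + 9 = 14p − 8 ⇒ −29p = -17 ⇒ p = 17/29, and the value is (-15)·(17/29) + 9 = 6/29.
For Column: with q = P(L), equating A's and C's payoffs gives −12q + 6 = 17q − 8 ⇒ q = 14/29.

6/29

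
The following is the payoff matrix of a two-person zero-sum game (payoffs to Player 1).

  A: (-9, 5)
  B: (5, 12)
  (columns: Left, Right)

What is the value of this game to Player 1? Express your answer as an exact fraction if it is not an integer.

Row minima: A → -9, B → 5; maximin = 5.
Column maxima: Left → 5, Right → 12; minimax = 5.
Since maximin = minimax = 5, there is a saddle point and the value is 5.

5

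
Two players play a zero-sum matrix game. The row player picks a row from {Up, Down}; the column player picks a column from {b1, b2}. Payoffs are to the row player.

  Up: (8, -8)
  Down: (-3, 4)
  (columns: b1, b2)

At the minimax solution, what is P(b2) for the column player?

Row minima: Up → -8, Down → -3; maximin = -3.
Column maxima: b1 → 8, b2 → 4; minimax = 4.
-3 ≠ 4, so there is no saddle point; optimal play is mixed.
Let the row player play Up with probability p. Expected payoff against b1: 8p + (-3)(1−p) = 11p − 3; against b2: (-8)p + 4(1−p) = −12p + 4.
Setting these equal: 11p − 3 = −12p + 4 ⇒ 23p = 7 ⇒ p = 7/23, and the value is (11)·(7/23) − 3 = 8/23.
For the column player: with q = P(b1), equating Up's and Down's payoffs gives 16q − 8 = −7q + 4 ⇒ q = 12/23.

11/23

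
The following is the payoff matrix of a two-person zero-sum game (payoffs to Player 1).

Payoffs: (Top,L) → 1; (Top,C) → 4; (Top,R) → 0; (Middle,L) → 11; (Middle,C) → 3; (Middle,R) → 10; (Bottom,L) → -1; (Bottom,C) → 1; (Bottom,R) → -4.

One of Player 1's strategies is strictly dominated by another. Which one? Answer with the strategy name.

Top gives a strictly higher payoff than Bottom against every column: 1 > -1, 4 > 1, 0 > -4.
So Bottom is strictly dominated and Player 1 never plays it.

Bottom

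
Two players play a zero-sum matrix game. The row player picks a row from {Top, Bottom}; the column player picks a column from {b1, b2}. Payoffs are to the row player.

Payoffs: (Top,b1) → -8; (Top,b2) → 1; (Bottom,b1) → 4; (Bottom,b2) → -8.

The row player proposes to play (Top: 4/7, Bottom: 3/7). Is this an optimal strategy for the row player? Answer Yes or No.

Against b1 this mix gives (4/7)·(-8) + (3/7)·4 = -20/7.
Against b2 this mix gives (4/7)·1 + (3/7)·(-8) = -20/7.
All of the column player's active replies (b1, b2) yield -20/7, and no column does worse for the row player. The mix makes the column player indifferent and guarantees -20/7, so it is optimal.

Yes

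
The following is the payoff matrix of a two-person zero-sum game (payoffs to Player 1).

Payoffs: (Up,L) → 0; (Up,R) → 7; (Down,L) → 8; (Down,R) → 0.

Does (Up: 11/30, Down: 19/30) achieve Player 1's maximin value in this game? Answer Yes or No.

Against L this mix gives (11/30)·0 + (19/30)·8 = 76/15.
Against R this mix gives (11/30)·7 + (19/30)·0 = 77/30.
Player 2 will play R, holding Player 1 to 77/30. Shifting weight toward the row that does better against R would raise this floor (the equalizing mix achieves 56/15 against both R and L), so the proposed strategy is not optimal.

No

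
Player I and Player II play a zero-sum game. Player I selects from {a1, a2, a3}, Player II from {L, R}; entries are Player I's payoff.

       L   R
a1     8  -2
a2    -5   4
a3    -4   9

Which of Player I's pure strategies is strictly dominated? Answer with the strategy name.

a3 gives a strictly higher payoff than a2 against every column: -4 > -5, 9 > 4.
So a2 is strictly dominated and Player I never plays it.

a2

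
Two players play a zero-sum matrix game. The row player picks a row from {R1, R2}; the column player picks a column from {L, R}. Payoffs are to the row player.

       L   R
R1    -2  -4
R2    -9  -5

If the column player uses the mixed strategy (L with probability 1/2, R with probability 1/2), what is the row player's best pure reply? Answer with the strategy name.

Expected payoff of R1: (1/2)·(-2) + (1/2)·(-4) = -3.
Expected payoff of R2: (1/2)·(-9) + (1/2)·(-5) = -7.
The largest is -3, so the row player's best response is R1.

R1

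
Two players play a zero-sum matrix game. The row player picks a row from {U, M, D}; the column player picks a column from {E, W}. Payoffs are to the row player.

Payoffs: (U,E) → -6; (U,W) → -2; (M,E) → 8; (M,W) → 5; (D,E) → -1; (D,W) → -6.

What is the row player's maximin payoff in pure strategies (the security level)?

Row minima: U → -6, M → 5, D → -6.
The best of these is 5.

5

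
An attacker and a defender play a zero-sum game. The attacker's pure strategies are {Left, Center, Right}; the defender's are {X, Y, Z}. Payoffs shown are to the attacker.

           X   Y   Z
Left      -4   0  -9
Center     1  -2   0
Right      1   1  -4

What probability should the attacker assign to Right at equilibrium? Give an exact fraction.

Row minima: Left → -9, Center → -2, Right → -4; maximin = -2.
Column maxima: X → 1, Y → 1, Z → 0; minimax = 0.
-2 ≠ 0, so there is no saddle point; optimal play is mixed.
Left is strictly dominated by Right, so the attacker never plays it.
X is strictly dominated by Z (it gives the attacker strictly more in every row), so the defender never plays it.
On the remaining 2×2 (Center, Right vs Y, Z):
Let the attacker play Center with probability p. Expected payoff against Y: (-2)p + 1(1−p) = −3p + 1; against Z: 0p + (-4)(1−p) = 4p − 4.
Setting these equal: −3p + 1 = 4p − 4 ⇒ −7p = -5 ⇒ p = 5/7, and the value is (-3)·(5/7) + 1 = -8/7.
For the defender: with q = P(Y), equating Center's and Right's payoffs gives −2q = 5q − 4 ⇒ q = 4/7.

2/7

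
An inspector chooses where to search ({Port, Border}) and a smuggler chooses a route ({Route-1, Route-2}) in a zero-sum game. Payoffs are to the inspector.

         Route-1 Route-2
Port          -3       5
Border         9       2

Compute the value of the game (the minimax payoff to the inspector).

Row minima: Port → -3, Border → 2; maximin = 2.
Column maxima: Route-1 → 9, Route-2 → 5; minimax = 5.
2 ≠ 5, so there is no saddle point; optimal play is mixed.
Let the inspector play Port with probability p. Expected payoff against Route-1: (-3)p + 9(1−p) = −12p + 9; against Route-2: 5p + 2(1−p) = 3p + 2.
Setting these equal: −12p + 9 = 3p + 2 ⇒ −15p = -7 ⇒ p = 7/15, and the value is (-12)·(7/15) + 9 = 17/5.
For the smuggler: with q = P(Route-1), equating Port's and Border's payoffs gives −8q + 5 = 7q + 2 ⇒ q = 1/5.

17/5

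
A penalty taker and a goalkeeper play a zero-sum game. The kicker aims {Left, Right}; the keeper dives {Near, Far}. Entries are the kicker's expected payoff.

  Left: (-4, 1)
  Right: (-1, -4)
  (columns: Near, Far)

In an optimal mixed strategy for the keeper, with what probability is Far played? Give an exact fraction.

3/8

Row minima: Left → -4, Right → -4; maximin = -4.
Column maxima: Near → -1, Far → 1; minimax = -1.
-4 ≠ -1, so there is no saddle point; optimal play is mixed.
Let the kicker play Left with probability p. Expected payoff against Near: (-4)p + (-1)(1−p) = −3p − 1; against Far: 1p + (-4)(1−p) = 5p − 4.
Setting these equal: −3p − 1 = 5p − 4 ⇒ −8p = -3 ⇒ p = 3/8, and the value is (-3)·(3/8) − 1 = -17/8.
For the keeper: with q = P(Near), equating Left's and Right's payoffs gives −5q + 1 = 3q − 4 ⇒ q = 5/8.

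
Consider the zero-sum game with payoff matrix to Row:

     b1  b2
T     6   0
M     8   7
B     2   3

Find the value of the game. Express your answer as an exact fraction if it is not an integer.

7

Row minima: T → 0, M → 7, B → 2; maximin = 7.
Column maxima: b1 → 8, b2 → 7; minimax = 7.
Since maximin = minimax = 7, there is a saddle point and the value is 7.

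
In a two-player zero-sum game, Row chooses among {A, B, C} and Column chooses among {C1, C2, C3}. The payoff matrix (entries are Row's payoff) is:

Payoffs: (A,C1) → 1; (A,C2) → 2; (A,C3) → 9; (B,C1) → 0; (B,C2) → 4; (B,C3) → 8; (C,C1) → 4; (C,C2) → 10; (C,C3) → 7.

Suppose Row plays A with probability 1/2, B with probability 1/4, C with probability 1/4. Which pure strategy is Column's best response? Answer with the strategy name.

C1

If Column plays C1, Row's expected payoff is (1/2)·1 + (1/4)·0 + (1/4)·4 = 3/2.
If Column plays C2, Row's expected payoff is (1/2)·2 + (1/4)·4 + (1/4)·10 = 9/2.
If Column plays C3, Row's expected payoff is (1/2)·9 + (1/4)·8 + (1/4)·7 = 33/4.
Column minimizes Row's payoff; the smallest is 3/2, so the best response is C1.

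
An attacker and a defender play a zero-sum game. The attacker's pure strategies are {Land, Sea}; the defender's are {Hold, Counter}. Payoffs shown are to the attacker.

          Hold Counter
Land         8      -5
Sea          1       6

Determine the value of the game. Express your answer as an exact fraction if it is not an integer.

Row minima: Land → -5, Sea → 1; maximin = 1.
Column maxima: Hold → 8, Counter → 6; minimax = 6.
1 ≠ 6, so there is no saddle point; optimal play is mixed.
Let the attacker play Land with probability p. Expected payoff against Hold: 8p + 1(1−p) = 7p + 1; against Counter: (-5)p + 6(1−p) = −11p + 6.
Setting these equal: 7p + 1 = −11p + 6 ⇒ 18p = 5 ⇒ p = 5/18, and the value is (7)·(5/18) + 1 = 53/18.
For the defender: with q = P(Hold), equating Land's and Sea's payoffs gives 13q − 5 = −5q + 6 ⇒ q = 11/18.

53/18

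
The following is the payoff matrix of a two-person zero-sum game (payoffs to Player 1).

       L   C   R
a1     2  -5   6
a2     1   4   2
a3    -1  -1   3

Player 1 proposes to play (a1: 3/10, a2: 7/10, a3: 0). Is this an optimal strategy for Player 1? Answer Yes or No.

Yes

Against L this mix gives (3/10)·2 + (7/10)·1 = 13/10.
Against C this mix gives (3/10)·(-5) + (7/10)·4 = 13/10.
Against R this mix gives (3/10)·6 + (7/10)·2 = 16/5.
All of Player 2's active replies (L, C) yield 13/10, and no column does worse for Player 1. The mix makes Player 2 indifferent and guarantees 13/10, so it is optimal.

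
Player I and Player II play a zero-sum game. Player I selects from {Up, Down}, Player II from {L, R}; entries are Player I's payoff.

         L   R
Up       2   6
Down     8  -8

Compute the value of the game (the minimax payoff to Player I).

16/5

Row minima: Up → 2, Down → -8; maximin = 2.
Column maxima: L → 8, R → 6; minimax = 6.
2 ≠ 6, so there is no saddle point; optimal play is mixed.
Let Player I play Up with probability p. Expected payoff against L: 2p + 8(1−p) = −6p + 8; against R: 6p + (-8)(1−p) = 14p − 8.
Setting these equal: −6p + 8 = 14p − 8 ⇒ −20p = -16 ⇒ p = 4/5, and the value is (-6)·(4/5) + 8 = 16/5.
For Player II: with q = P(L), equating Up's and Down's payoffs gives −4q + 6 = 16q − 8 ⇒ q = 7/10.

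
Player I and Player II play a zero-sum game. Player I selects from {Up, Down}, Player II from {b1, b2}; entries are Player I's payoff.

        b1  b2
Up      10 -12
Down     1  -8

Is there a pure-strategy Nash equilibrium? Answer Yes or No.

Yes

Row minima: Up → -12, Down → -8; maximin = -8.
Column maxima: b1 → 10, b2 → -8; minimax = -8.
maximin = minimax = -8, so a saddle point exists.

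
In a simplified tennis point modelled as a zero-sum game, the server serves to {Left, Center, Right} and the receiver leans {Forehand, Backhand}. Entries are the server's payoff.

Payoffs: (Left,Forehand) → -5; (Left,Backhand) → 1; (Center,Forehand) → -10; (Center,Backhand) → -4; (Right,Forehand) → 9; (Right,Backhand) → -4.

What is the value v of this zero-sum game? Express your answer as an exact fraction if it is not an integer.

-11/19

Row minima: Left → -5, Center → -10, Right → -4; maximin = -4.
Column maxima: Forehand → 9, Backhand → 1; minimax = 1.
-4 ≠ 1, so there is no saddle point; optimal play is mixed.
Center is strictly dominated by Left, so the server never plays it.
On the remaining 2×2 (Left, Right vs Forehand, Backhand):
Let the server play Left with probability p. Expected payoff against Forehand: (-5)p + 9(1−p) = −14p + 9; against Backhand: 1p + (-4)(1−p) = 5p − 4.
Setting these equal: −14p + 9 = 5p − 4 ⇒ −19p = -13 ⇒ p = 13/19, and the value is (-14)·(13/19) + 9 = -11/19.
For the receiver: with q = P(Forehand), equating Left's and Right's payoffs gives −6q + 1 = 13q − 4 ⇒ q = 5/19.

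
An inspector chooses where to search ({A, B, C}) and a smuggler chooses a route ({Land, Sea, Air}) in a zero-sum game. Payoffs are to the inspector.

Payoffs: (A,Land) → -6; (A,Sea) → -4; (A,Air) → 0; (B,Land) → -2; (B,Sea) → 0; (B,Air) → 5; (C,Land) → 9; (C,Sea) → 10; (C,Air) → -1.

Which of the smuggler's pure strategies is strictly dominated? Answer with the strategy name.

Sea

Land holds the inspector's payoff strictly below Sea in every row: -6 < -4, -2 < 0, 9 < 10.
So Sea is strictly dominated for the smuggler.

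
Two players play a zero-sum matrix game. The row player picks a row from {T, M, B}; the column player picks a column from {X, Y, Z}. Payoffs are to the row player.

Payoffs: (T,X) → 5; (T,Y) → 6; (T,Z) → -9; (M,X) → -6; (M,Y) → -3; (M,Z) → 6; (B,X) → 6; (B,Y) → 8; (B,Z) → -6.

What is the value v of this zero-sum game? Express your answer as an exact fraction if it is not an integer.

0

Row minima: T → -9, M → -6, B → -6; maximin = -6.
Column maxima: X → 6, Y → 8, Z → 6; minimax = 6.
-6 ≠ 6, so there is no saddle point; optimal play is mixed.
T is strictly dominated by B, so the row player never plays it.
Y is strictly dominated by X (it gives the row player strictly more in every row), so the column player never plays it.
On the remaining 2×2 (M, B vs X, Z):
Let the row player play M with probability p. Expected payoff against X: (-6)p + 6(1−p) = −12p + 6; against Z: 6p + (-6)(1−p) = 12p − 6.
Setting these equal: −12p + 6 = 12p − 6 ⇒ −24p = -12 ⇒ p = 1/2, and the value is (-12)·(1/2) + 6 = 0.
For the column player: with q = P(X), equating M's and B's payoffs gives −12q + 6 = 12q − 6 ⇒ q = 1/2.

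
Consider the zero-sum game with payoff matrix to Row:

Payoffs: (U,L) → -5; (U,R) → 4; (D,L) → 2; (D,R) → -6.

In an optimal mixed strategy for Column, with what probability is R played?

7/17

Row minima: U → -5, D → -6; maximin = -5.
Column maxima: L → 2, R → 4; minimax = 2.
-5 ≠ 2, so there is no saddle point; optimal play is mixed.
Let Row play U with probability p. Expected payoff against L: (-5)p + 2(1−p) = −7p + 2; against R: 4p + (-6)(1−p) = 10p − 6.
Setting these equal: −7p + 2 = 10p − 6 ⇒ −17p = -8 ⇒ p = 8/17, and the value is (-7)·(8/17) + 2 = -22/17.
For Column: with q = P(L), equating U's and D's payoffs gives −9q + 4 = 8q − 6 ⇒ q = 10/17.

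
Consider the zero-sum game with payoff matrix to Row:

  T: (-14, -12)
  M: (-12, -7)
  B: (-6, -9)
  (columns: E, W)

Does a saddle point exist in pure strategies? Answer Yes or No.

Row minima: T → -14, M → -12, B → -9; maximin = -9.
Column maxima: E → -6, W → -7; minimax = -7.
-9 ≠ -7, so no pure-strategy equilibrium exists.

No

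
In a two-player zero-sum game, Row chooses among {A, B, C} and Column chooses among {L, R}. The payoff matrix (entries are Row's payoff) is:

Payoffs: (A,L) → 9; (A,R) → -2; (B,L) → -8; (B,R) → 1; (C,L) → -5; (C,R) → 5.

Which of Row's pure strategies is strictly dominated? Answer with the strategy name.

C gives a strictly higher payoff than B against every column: -5 > -8, 5 > 1.
So B is strictly dominated and Row never plays it.

B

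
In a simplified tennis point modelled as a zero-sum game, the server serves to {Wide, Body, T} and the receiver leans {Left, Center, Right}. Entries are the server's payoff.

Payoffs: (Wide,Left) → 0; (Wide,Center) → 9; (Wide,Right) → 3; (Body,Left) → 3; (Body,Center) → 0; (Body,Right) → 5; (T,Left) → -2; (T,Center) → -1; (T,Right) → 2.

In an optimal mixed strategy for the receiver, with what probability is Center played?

1/4

Row minima: Wide → 0, Body → 0, T → -2; maximin = 0.
Column maxima: Left → 3, Center → 9, Right → 5; minimax = 3.
0 ≠ 3, so there is no saddle point; optimal play is mixed.
T is strictly dominated by Wide, so the server never plays it.
Right is strictly dominated by Left (it gives the server strictly more in every row), so the receiver never plays it.
On the remaining 2×2 (Wide, Body vs Left, Center):
Let the server play Wide with probability p. Expected payoff against Left: 0p + 3(1−p) = −3p + 3; against Center: 9p + 0(1−p) = 9p.
Setting these equal: −3p + 3 = 9p ⇒ −12p = -3 ⇒ p = 1/4, and the value is (-3)·(1/4) + 3 = 9/4.
For the receiver: with q = P(Left), equating Wide's and Body's payoffs gives −9q + 9 = 3q ⇒ q = 3/4.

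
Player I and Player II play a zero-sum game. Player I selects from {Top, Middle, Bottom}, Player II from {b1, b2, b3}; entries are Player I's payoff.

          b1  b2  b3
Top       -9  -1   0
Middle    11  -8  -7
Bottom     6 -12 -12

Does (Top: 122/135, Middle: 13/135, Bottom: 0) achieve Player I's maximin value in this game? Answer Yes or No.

Against b1 this mix gives (122/135)·(-9) + (13/135)·11 = -191/27.
Against b2 this mix gives (122/135)·(-1) + (13/135)·(-8) = -226/135.
Against b3 this mix gives (122/135)·0 + (13/135)·(-7) = -91/135.
Player II will play b1, holding Player I to -191/27. Shifting weight toward the row that does better against b1 would raise this floor (the equalizing mix achieves -83/27 against both b1 and b2), so the proposed strategy is not optimal.

No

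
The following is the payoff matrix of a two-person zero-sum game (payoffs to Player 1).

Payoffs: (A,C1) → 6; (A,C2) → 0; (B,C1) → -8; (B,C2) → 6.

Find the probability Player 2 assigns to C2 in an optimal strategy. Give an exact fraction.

Row minima: A → 0, B → -8; maximin = 0.
Column maxima: C1 → 6, C2 → 6; minimax = 6.
0 ≠ 6, so there is no saddle point; optimal play is mixed.
Let Player 1 play A with probability p. Expected payoff against C1: 6p + (-8)(1−p) = 14p − 8; against C2: 0p + 6(1−p) = −6p + 6.
Setting these equal: 14p − 8 = −6p + 6 ⇒ 20p = 14 ⇒ p = 7/10, and the value is (14)·(7/10) − 8 = 9/5.
For Player 2: with q = P(C1), equating A's and B's payoffs gives 6q = −14q + 6 ⇒ q = 3/10.

7/10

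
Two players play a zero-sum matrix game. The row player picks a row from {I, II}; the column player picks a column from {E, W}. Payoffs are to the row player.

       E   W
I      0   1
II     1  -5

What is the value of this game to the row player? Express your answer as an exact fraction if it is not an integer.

1/7

Row minima: I → 0, II → -5; maximin = 0.
Column maxima: E → 1, W → 1; minimax = 1.
0 ≠ 1, so there is no saddle point; optimal play is mixed.
Let the row player play I with probability p. Expected payoff against E: 0p + 1(1−p) = −p + 1; against W: 1p + (-5)(1−p) = 6p − 5.
Setting these equal: −p + 1 = 6p − 5 ⇒ −7p = -6 ⇒ p = 6/7, and the value is (-1)·(6/7) + 1 = 1/7.
For the column player: with q = P(E), equating I's and II's payoffs gives −q + 1 = 6q − 5 ⇒ q = 6/7.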